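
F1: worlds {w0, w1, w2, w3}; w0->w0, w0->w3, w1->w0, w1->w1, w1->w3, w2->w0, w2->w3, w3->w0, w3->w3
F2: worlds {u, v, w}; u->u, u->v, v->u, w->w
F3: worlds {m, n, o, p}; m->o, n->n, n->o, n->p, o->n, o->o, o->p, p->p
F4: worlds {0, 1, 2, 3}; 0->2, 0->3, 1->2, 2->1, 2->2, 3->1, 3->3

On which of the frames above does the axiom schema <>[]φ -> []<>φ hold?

This is the axiom for convergence; its first-order frame correspondent is forall x forall y forall z (Rxy & Rxz -> exists w (Ryw & Rzw)).
F1: ✓.
F2: ✓.
F3: ✓.
F4: fails — R31 and R33 but 1 and 3 have no common successor.
Valid on: F1, F2, F3.

F1, F2, F3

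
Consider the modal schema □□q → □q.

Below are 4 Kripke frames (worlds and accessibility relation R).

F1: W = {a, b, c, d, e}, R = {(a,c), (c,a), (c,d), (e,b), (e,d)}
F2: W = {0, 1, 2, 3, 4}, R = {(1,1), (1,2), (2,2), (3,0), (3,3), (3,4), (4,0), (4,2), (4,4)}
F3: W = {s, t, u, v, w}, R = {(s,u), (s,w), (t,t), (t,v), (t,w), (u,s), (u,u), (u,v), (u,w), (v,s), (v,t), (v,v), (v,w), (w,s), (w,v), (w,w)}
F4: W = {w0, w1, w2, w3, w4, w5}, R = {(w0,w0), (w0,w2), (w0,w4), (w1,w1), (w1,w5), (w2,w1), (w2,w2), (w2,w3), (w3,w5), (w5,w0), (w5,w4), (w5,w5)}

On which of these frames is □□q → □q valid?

The schema corresponds to density: ∀x ∀y (Rxy → ∃z (Rxz ∧ Rzy)).
F1: fails — Reb but no z with Rez and Rzb.
F2: condition met.
F3: condition met.
F4: condition met.

F2, F3, F4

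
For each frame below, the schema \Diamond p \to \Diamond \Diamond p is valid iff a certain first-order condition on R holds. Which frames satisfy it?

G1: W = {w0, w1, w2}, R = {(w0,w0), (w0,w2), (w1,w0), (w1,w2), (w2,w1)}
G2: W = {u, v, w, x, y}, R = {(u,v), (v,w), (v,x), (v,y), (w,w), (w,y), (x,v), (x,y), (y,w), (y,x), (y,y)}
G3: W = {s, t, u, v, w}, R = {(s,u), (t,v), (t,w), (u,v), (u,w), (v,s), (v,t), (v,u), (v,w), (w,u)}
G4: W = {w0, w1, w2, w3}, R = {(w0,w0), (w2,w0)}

The schema corresponds to a generalized confluence (Geach) condition: \forall x \forall y (xRy \to \exists w (y = w \wedge x R^2 w)).
G1: fails — w2Rw1 but no w with w1=w and w2R²w.
G2: fails — uRv but no t with v=t and uR²t.
G3: fails — sRu but no w* with u=w* and sR²w*.
G4: condition met.

G4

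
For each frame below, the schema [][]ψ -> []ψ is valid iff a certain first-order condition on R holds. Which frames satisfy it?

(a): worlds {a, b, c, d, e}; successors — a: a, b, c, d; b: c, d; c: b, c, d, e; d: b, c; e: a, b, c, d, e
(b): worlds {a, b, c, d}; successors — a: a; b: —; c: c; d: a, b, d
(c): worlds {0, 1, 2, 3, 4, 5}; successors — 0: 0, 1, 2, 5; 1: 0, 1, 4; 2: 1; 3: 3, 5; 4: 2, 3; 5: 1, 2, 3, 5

The schema corresponds to density: forall x forall y (Rxy -> exists z (Rxz & Rzy)).
(a): holds.
(b): holds.
(c): fails — R42 but no z with R4z and Rz2.
Valid on: (a), (b).

(a), (b)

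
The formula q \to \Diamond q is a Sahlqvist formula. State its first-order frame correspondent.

Replacing q by ¬q and contraposing gives the equivalent schema □q → q.
Suppose □q→q is valid. At any x set V(q)={w : Rxw}. Then □q holds at x, so q holds at x, i.e. Rxx.

reflexivity: \forall x Rxx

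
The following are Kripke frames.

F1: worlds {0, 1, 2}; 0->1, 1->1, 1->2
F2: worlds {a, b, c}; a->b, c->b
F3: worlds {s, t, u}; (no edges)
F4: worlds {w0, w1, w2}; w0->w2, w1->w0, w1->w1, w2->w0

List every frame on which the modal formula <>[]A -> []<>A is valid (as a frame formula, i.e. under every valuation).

F3

This is the axiom for convergence; its first-order frame correspondent is forall x forall y forall z (Rxy & Rxz -> exists w (Ryw & Rzw)).
F1: fails — R12 and R12 but 2 and 2 have no common successor.
F2: fails — Rab and Rab but b and b have no common successor.
F3: holds.
F4: fails — Rw1w0 and Rw1w1 but w0 and w1 have no common successor.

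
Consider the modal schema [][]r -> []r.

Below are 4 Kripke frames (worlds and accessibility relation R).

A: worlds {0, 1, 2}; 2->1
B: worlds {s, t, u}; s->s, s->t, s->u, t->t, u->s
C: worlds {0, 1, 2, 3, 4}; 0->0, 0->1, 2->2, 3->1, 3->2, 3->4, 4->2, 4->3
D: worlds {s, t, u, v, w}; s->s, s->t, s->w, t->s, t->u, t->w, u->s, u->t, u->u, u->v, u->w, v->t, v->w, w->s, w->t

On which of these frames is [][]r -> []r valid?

The schema corresponds to density: forall x forall y (Rxy -> exists z (Rxz & Rzy)).
A: fails — R21 but no z with R2z and Rz1.
B: holds.
C: fails — R34 but no z with R3z and Rz4.
D: holds.

B, D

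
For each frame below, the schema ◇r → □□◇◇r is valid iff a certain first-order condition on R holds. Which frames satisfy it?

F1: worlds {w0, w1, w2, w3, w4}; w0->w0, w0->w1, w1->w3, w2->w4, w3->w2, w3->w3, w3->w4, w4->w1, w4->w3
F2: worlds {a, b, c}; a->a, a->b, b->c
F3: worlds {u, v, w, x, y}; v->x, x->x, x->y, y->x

F3

This is the axiom for a generalized confluence (Geach) condition; its first-order frame correspondent is ∀x ∀y ∀z ((xRy ∧ xR²z) → ∃w (y = w ∧ zR²w)).
F1: fails — w0Rw0, w0R²w1 but no w with w0=w and w1R²w.
F2: fails — aRa, aR²b but no w with a=w and bR²w.
F3: ✓.
Valid on: F3.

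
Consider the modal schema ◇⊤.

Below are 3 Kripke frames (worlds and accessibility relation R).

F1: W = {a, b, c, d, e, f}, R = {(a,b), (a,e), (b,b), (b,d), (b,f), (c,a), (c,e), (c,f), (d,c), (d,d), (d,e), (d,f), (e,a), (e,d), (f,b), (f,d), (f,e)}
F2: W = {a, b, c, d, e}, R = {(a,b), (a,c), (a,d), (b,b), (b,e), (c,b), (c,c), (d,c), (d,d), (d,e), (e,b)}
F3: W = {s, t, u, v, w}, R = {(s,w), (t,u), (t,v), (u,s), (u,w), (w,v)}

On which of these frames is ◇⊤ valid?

The schema corresponds to seriality: ∀x ∃y Rxy.
F1: ✓.
F2: ✓.
F3: fails — world v has no successor.

F1, F2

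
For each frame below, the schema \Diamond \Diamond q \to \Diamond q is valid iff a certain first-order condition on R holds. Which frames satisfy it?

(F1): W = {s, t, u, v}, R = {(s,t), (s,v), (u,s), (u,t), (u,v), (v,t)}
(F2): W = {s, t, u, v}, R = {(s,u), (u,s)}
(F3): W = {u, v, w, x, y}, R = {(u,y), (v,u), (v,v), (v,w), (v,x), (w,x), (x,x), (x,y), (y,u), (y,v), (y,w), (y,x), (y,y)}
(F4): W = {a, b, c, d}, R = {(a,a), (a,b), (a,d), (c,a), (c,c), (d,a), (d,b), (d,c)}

This is the axiom for transitivity; its first-order frame correspondent is \forall x \forall y \forall z (Rxy \wedge Ryz \to Rxz).
(F1): satisfies the condition.
(F2): fails — Rsu and Rus but not Rss.
(F3): fails — Rwx and Rxy but not Rwy.
(F4): fails — Rca and Rab but not Rcb.
Valid on: (F1).

(F1)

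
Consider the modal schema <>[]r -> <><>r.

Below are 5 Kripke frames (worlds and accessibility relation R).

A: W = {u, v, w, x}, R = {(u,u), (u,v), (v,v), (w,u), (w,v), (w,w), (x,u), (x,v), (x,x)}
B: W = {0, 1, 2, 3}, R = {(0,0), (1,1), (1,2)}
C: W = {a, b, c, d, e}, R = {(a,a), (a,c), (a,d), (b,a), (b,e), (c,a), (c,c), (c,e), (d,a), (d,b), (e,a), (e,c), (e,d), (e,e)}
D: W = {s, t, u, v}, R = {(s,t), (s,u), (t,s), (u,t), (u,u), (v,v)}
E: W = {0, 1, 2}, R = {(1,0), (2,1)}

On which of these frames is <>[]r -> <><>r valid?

A, C, D

Frame correspondent (Sahlqvist): forall x forall y (xRy -> exists w (yRw & x R^2 w)) — i.e. a generalized confluence (Geach) condition.
A: holds.
B: fails — 1R2 but no w with 2Rw and 1R²w.
C: holds.
D: holds.
E: fails — 1R0 but no w with 0Rw and 1R²w.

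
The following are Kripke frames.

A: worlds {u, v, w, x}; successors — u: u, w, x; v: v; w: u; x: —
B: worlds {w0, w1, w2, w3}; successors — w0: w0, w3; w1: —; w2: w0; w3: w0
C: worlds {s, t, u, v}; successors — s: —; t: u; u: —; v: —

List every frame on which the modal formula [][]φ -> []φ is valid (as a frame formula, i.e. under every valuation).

Frame correspondent (Sahlqvist): forall x forall y (Rxy -> exists z (Rxz & Rzy)) — i.e. density.
A: ✓.
B: ✓.
C: fails — Rtu but no z with Rtz and Rzu.

A, B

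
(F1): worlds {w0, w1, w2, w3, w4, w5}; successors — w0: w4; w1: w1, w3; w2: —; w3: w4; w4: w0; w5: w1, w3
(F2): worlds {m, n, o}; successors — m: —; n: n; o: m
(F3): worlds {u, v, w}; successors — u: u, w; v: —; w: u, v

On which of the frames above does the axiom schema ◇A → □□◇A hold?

The schema corresponds to a generalized confluence (Geach) condition: ∀x ∀y ∀z ((xRy ∧ xR²z) → ∃w (y = w ∧ zRw)).
(F1): fails — w1Rw1, w1R²w3 but no w with w1=w and w3Rw.
(F2): satisfies the condition.
(F3): fails — uRu, uR²v but no t with u=t and vRt.

(F2)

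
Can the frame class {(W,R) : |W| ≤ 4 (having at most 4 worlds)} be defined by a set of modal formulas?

Not definable by any modal formula

Modal frame validity is preserved under disjoint unions.
Any modal formula valid on each of 5 disjoint one-world frames is valid on their disjoint union (validity is preserved under disjoint unions). Each one-world frame has |W|=1≤4, but the union has |W|=5.
So no modal formula (or set of formulas) defines exactly the |W|≤4 frames.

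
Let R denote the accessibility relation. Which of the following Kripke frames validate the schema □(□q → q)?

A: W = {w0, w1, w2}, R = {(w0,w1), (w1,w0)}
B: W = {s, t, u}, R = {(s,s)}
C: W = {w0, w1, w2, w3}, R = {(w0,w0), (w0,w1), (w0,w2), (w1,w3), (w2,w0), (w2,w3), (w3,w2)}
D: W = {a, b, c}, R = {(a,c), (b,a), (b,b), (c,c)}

Frame correspondent (Sahlqvist): ∀x ∀y (Rxy → Ryy) — i.e. shift-reflexivity.
A: fails — Rw0w1 but not Rw1w1.
B: holds.
C: fails — Rw3w2 but not Rw2w2.
D: fails — Rba but not Raa.

B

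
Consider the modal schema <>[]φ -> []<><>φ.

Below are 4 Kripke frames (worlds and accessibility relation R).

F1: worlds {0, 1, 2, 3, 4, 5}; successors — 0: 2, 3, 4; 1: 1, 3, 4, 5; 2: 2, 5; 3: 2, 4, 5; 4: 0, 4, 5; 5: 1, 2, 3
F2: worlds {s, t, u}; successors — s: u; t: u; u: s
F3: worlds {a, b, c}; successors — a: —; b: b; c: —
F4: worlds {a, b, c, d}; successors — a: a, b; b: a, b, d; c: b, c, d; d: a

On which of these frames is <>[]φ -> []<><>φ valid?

F1, F3, F4

The schema corresponds to a generalized confluence (Geach) condition: forall x forall y forall z ((xRy & xRz) -> exists w (yRw & z R^2 w)).
F1: ✓.
F2: fails — sRu, sRu but no w with uRw and uR²w.
F3: ✓.
F4: ✓.
Valid on: F1, F3, F4.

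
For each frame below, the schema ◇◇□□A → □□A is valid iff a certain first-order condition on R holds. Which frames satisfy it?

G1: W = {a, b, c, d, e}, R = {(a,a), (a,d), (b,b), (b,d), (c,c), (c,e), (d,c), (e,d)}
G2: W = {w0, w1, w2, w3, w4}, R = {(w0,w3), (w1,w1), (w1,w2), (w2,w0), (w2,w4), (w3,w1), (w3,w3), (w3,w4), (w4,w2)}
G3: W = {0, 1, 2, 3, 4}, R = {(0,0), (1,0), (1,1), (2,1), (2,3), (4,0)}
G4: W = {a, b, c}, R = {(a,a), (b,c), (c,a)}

This is the axiom for a generalized confluence (Geach) condition; its first-order frame correspondent is ∀x ∀y ∀z ((xR²y ∧ xR²z) → ∃w (yR²w ∧ z = w)).
G1: fails — aR²c, aR²a but no w with cR²w and a=w.
G2: fails — w0R²w1, w0R²w3 but no w with w1R²w and w3=w.
G3: fails — 1R²0, 1R²1 but no w with 0R²w and 1=w.
G4: ✓.

G4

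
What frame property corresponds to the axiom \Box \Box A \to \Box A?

Suppose □□A→□A is valid. Take Rxy and set V(A)={w : xR²w}. Then □□A at x, so □A at x, so A at y, i.e. ∃z(Rxz∧Rzy).
The converse is a direct semantic check.
So the correspondent is density.

density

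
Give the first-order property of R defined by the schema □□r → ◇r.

∀x ∃w (xR²w ∧ xRw)

This is a Sahlqvist (Geach-type) schema ◇^0□^2r → □^0◇^1r.
Minimal-valuation argument: fix x; take any y with xR^0y and any z with xR^0z. Set V(r) to the set of worlds R-reachable from y in exactly 2 steps. Then □^2r holds at y, so the antecedent holds at x; validity forces ◇^1r at z, giving a w with zR^1w and yR^2w.
First-order correspondent: ∀x ∃w (xR²w ∧ xRw).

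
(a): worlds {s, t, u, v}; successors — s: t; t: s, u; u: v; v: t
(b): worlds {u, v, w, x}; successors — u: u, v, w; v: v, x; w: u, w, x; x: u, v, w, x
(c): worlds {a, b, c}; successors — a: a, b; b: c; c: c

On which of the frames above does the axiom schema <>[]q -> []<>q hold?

(b)

The schema corresponds to convergence: forall x forall y forall z (Rxy & Rxz -> exists w (Ryw & Rzw)).
(a): fails — Rts and Rtu but s and u have no common successor.
(b): ✓.
(c): fails — Raa and Rab but a and b have no common successor.
Valid on: (b).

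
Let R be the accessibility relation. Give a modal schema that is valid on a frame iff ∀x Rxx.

A defining formula is □p → p (the T axiom).
Suppose □p→p is valid. At any x set V(p)={w : Rxw}. Then □p holds at x, so p holds at x, i.e. Rxx.

□p → p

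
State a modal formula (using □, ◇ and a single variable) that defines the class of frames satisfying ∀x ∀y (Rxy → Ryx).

r → □◇r

A defining formula is r → □◇r (the B axiom).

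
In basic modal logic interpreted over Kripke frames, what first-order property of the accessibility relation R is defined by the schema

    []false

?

This schema is the Ver axiom.
It corresponds to emptiness of R: forall x forall y ~Rxy.

emptiness of R: forall x forall y ~Rxy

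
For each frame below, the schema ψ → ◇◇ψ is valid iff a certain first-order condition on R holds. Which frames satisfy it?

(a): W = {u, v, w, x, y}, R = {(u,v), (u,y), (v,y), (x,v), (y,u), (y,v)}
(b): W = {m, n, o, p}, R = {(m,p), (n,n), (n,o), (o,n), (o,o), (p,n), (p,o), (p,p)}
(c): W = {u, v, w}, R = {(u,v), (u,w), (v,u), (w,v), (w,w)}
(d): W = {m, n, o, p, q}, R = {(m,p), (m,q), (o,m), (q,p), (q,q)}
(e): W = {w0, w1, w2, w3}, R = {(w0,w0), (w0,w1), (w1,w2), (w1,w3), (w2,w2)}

(c)

This is the axiom for a generalized confluence (Geach) condition; its first-order frame correspondent is ∀x ∃w (x = w ∧ xR²w).
(a): fails — at w but no t with w=t and wR²t.
(b): fails — at m but no w with m=w and mR²w.
(c): condition met.
(d): fails — at m but no w with m=w and mR²w.
(e): fails — at w1 but no w with w1=w and w1R²w.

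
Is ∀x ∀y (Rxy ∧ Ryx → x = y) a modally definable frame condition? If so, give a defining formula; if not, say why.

Not modally definable

Any modally definable frame class is closed under surjective bounded morphisms.
The 8-cycle (worlds s,t,u,v,w,x,y,z with s→t→u→v→w→x→y→z→s) is antisymmetric. Sending even-indexed worlds to a and odd-indexed worlds to b is a surjective bounded morphism onto the two-world frame with a↔b, which is not antisymmetric.
So no modal formula (or set of formulas) defines exactly the antisymmetric frames.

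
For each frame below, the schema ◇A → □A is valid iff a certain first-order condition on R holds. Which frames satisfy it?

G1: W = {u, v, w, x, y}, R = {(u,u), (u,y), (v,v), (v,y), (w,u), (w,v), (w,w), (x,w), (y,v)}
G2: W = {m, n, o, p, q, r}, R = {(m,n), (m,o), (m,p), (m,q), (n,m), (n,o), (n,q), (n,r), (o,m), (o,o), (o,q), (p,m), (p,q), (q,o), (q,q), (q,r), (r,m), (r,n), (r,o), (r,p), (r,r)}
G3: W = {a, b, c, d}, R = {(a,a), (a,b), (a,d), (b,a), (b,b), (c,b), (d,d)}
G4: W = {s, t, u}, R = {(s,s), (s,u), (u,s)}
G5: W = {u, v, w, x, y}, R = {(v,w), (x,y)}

Frame correspondent (Sahlqvist): ∀x ∀y ∀z (Rxy ∧ Rxz → y = z) — i.e. partial functionality.
G1: fails — u sees both u and y.
G2: fails — m sees both n and o.
G3: fails — a sees both a and b.
G4: fails — s sees both s and u.
G5: satisfies the condition.

G5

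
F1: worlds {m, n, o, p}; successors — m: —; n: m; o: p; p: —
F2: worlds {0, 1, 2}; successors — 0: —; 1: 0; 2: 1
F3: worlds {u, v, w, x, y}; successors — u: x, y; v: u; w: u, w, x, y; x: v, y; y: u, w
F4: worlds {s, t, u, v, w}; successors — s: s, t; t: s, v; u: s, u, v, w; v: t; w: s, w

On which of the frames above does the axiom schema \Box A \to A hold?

This is the axiom for reflexivity; its first-order frame correspondent is \forall x Rxx.
F1: fails — world m does not see itself.
F2: fails — world 0 does not see itself.
F3: fails — world u does not see itself.
F4: fails — world t does not see itself.

none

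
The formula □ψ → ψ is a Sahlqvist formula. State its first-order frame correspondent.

Reflexivity

Suppose □ψ→ψ is valid. At any x set V(ψ)={w : Rxw}. Then □ψ holds at x, so ψ holds at x, i.e. Rxx.
Conversely, any frame satisfying ∀x Rxx validates the schema.
Frame condition: ∀x Rxx.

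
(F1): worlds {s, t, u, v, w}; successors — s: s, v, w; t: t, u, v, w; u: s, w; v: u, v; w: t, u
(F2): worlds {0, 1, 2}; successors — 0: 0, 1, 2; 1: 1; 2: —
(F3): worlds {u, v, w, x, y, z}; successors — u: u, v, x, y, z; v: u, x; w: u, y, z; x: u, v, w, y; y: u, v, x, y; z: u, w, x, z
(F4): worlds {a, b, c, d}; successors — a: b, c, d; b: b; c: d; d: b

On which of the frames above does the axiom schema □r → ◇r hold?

(F1), (F3), (F4)

Frame correspondent (Sahlqvist): ∀x ∃y Rxy — i.e. seriality.
(F1): satisfies the condition.
(F2): fails — world 2 has no successor.
(F3): satisfies the condition.
(F4): satisfies the condition.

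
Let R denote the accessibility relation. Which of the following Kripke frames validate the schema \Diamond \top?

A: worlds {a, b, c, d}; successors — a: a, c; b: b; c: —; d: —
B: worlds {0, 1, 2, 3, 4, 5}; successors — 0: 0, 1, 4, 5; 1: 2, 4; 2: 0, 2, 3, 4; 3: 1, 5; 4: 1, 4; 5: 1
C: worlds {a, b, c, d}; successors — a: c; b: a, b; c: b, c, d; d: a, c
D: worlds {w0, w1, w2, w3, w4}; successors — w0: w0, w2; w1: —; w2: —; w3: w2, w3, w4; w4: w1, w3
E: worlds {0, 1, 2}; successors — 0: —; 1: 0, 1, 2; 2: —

B, C

Frame correspondent (Sahlqvist): \forall x \exists y Rxy — i.e. seriality.
A: fails — world c has no successor.
B: ✓.
C: ✓.
D: fails — world w1 has no successor.
E: fails — world 0 has no successor.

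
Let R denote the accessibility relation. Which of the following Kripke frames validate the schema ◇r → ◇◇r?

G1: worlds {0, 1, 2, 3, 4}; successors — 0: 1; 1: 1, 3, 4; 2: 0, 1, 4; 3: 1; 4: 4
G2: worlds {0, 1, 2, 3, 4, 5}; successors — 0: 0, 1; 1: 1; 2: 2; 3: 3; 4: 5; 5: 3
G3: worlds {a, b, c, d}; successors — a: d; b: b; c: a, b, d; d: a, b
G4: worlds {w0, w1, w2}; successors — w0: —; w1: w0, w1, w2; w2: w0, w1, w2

G4

The schema corresponds to a generalized confluence (Geach) condition: ∀x ∀y (xRy → ∃w (y = w ∧ xR²w)).
G1: fails — 2R0 but no w with 0=w and 2R²w.
G2: fails — 4R5 but no w with 5=w and 4R²w.
G3: fails — aRd but no w with d=w and aR²w.
G4: satisfies the condition.
Valid on: G4.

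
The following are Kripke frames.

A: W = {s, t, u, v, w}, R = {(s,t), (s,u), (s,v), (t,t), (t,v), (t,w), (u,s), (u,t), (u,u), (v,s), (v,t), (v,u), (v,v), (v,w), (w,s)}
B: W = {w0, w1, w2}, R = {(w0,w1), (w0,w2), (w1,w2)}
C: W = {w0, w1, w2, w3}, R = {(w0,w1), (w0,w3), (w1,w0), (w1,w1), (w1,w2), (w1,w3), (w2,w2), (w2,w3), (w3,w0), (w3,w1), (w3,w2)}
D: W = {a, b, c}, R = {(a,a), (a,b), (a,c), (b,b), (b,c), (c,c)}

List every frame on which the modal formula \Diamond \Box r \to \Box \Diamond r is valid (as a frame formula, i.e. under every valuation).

Frame correspondent (Sahlqvist): \forall x \forall y \forall z (Rxy \wedge Rxz \to \exists w (Ryw \wedge Rzw)) — i.e. convergence.
A: fails — Rtw and Rtt but w and t have no common successor.
B: fails — Rw0w1 and Rw0w2 but w1 and w2 have no common successor.
C: ✓.
D: ✓.

C, D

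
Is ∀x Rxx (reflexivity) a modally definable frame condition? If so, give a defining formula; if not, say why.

This is a Sahlqvist condition; the T axiom □q → q defines it.

Definable; □q → q defines it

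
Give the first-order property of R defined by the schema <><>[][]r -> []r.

forall x forall y forall z ((x R^2 y & xRz) -> exists w (y R^2 w & z = w))

This is a Sahlqvist (Geach-type) schema ◇^2□^2r → □^1◇^0r.
First-order correspondent: forall x forall y forall z ((x R^2 y & xRz) -> exists w (y R^2 w & z = w)).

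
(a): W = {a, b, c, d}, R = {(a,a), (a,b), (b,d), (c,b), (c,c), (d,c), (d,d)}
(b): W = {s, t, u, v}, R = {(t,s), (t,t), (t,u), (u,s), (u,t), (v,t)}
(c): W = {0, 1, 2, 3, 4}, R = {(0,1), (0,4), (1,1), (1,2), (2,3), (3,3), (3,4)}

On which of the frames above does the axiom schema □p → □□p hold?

none

The schema corresponds to transitivity: ∀x ∀y ∀z (Rxy ∧ Ryz → Rxz).
(a): fails — Rdc and Rcb but not Rdb.
(b): fails — Rut and Rtu but not Ruu.
(c): fails — R12 and R23 but not R13.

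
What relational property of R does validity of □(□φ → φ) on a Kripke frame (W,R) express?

This schema is the T□ axiom.
It corresponds to shift-reflexivity: ∀x ∀y (Rxy → Ryy).

shift-reflexivity: ∀x ∀y (Rxy → Ryy)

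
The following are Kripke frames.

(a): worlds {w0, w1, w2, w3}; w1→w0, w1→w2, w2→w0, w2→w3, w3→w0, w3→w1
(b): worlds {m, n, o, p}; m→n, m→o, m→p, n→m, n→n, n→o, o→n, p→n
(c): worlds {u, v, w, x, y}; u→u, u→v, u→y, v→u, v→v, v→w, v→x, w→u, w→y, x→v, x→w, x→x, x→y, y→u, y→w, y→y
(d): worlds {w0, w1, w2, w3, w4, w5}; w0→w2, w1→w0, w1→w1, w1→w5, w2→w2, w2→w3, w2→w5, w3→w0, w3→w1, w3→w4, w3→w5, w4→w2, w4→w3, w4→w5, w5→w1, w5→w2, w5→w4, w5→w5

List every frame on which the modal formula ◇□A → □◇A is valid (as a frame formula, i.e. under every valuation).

(b), (c)

This is the axiom for convergence; its first-order frame correspondent is ∀x ∀y ∀z (Rxy ∧ Rxz → ∃w (Ryw ∧ Rzw)).
(a): fails — Rw1w2 and Rw1w0 but w2 and w0 have no common successor.
(b): holds.
(c): holds.
(d): fails — Rw1w1 and Rw1w0 but w1 and w0 have no common successor.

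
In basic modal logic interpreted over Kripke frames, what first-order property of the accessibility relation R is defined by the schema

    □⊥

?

Emptiness of R

This is the Ver axiom.
Its frame correspondent is emptiness of R — ∀x ∀y ¬Rxy.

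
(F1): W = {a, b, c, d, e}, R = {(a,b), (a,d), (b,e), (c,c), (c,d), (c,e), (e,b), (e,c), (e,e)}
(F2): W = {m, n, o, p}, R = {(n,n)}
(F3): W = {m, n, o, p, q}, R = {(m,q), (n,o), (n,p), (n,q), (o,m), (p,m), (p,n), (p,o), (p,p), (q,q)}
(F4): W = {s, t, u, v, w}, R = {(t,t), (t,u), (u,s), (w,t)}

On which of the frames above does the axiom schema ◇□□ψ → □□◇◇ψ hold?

The schema corresponds to a generalized confluence (Geach) condition: ∀x ∀y ∀z ((xRy ∧ xR²z) → ∃w (yR²w ∧ zR²w)).
(F1): fails — aRd, aR²e but no w with dR²w and eR²w.
(F2): holds.
(F3): holds.
(F4): fails — tRt, tR²s but no w* with tR²w* and sR²w*.
Valid on: (F2), (F3).

(F2), (F3)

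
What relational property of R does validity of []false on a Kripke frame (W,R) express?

□⊥ is valid iff no world has any successor (otherwise □⊥ fails at any world with one).

Emptiness of R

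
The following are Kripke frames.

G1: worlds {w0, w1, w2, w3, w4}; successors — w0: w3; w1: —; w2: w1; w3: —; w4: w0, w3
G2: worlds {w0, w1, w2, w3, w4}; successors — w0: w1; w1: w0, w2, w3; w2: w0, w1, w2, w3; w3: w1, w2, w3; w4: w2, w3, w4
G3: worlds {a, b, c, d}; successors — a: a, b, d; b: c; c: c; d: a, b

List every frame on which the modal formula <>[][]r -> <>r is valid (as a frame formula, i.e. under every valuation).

This is the axiom for a generalized confluence (Geach) condition; its first-order frame correspondent is forall x forall y (xRy -> exists w (y R^2 w & xRw)).
G1: fails — w0Rw3 but no w with w3R²w and w0Rw.
G2: holds.
G3: fails — aRb but no w with bR²w and aRw.

G2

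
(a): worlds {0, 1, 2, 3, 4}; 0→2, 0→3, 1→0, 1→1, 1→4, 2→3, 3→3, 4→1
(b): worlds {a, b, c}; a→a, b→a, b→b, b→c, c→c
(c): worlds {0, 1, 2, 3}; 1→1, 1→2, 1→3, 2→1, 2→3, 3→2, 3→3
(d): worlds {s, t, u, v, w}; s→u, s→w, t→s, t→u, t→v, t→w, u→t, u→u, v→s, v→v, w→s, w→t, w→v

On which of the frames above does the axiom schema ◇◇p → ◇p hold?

Frame correspondent (Sahlqvist): ∀x ∀y ∀z (Rxy ∧ Ryz → Rxz) — i.e. transitivity.
(a): fails — R10 and R02 but not R12.
(b): ✓.
(c): fails — R32 and R21 but not R31.
(d): fails — Rwt and Rtw but not Rww.

(b)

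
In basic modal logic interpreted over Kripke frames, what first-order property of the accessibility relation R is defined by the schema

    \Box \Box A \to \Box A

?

Density

Suppose □□A→□A is valid. Take Rxy and set V(A)={w : xR²w}. Then □□A at x, so □A at x, so A at y, i.e. ∃z(Rxz∧Rzy).
Conversely, on a frame with density the schema holds at every world under every valuation.
Frame condition: \forall x \forall y (Rxy \to \exists z (Rxz \wedge Rzy)).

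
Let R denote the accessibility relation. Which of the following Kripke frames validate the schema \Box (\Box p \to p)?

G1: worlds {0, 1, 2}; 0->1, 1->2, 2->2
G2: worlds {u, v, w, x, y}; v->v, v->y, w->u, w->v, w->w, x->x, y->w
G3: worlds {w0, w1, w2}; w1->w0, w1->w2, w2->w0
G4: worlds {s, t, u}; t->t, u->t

G4

This is the axiom for shift-reflexivity; its first-order frame correspondent is \forall x \forall y (Rxy \to Ryy).
G1: fails — R01 but not R11.
G2: fails — Rwu but not Ruu.
G3: fails — Rw1w2 but not Rw2w2.
G4: holds.
Valid on: G4.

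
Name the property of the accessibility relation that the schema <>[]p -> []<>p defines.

Suppose ◇□p→□◇p is valid. Take Rxy, Rxz and set V(p)={w : Ryw}. Then □p at y so ◇□p at x, so □◇p at x, so ◇p at z, giving w with Rzw and Ryw.
Conversely, on a frame with convergence the schema holds at every world under every valuation.
Frame condition: forall x forall y forall z (Rxy & Rxz -> exists w (Ryw & Rzw)).

convergence: forall x forall y forall z (Rxy & Rxz -> exists w (Ryw & Rzw))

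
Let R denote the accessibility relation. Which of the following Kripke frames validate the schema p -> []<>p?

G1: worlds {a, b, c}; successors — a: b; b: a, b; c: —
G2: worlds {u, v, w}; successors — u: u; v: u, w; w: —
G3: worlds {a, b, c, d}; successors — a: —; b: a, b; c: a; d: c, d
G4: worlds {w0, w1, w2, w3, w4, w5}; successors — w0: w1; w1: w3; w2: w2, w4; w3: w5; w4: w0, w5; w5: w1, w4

Frame correspondent (Sahlqvist): forall x forall y (Rxy -> Ryx) — i.e. symmetry.
G1: holds.
G2: fails — Rvu but not Ruv.
G3: fails — Rdc but not Rcd.
G4: fails — Rw2w4 but not Rw4w2.

G1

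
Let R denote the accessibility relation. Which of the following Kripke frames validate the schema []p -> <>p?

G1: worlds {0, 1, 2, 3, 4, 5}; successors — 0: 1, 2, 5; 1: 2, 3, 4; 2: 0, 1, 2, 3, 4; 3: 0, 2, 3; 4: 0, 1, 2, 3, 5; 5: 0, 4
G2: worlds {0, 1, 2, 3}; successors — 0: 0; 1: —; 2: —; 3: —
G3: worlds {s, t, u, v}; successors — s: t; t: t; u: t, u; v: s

The schema corresponds to seriality: forall x exists y Rxy.
G1: holds.
G2: fails — world 1 has no successor.
G3: holds.
Valid on: G1, G3.

G1, G3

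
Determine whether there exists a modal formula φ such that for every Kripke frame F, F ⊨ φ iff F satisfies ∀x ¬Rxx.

Not definable by any modal formula

Any modally definable frame class is closed under surjective bounded morphisms.
The 2-cycle (worlds w0,w1 with w0→w1→w0) is irreflexive, and the map sending every world to a single reflexive point • is a surjective bounded morphism (forth: every edge maps to (•,•); back: every world has a successor). So any modal formula valid on the 2-cycle is also valid on the reflexive point, which is not irreflexive.
So no modal formula (or set of formulas) defines exactly the irreflexive frames.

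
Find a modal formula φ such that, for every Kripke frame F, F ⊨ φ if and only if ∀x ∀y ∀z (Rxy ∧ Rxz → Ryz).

A defining formula is ◇s → □◇s (the 5 axiom).
Suppose ◇s→□◇s is valid. Take Rxy, Rxz and set V(s)={y}. Then ◇s at x, so □◇s at x, so ◇s at z, so some w with Rzw has s; w=y, i.e. Rzy. By symmetry of the argument, Ryz.

◇s → □◇s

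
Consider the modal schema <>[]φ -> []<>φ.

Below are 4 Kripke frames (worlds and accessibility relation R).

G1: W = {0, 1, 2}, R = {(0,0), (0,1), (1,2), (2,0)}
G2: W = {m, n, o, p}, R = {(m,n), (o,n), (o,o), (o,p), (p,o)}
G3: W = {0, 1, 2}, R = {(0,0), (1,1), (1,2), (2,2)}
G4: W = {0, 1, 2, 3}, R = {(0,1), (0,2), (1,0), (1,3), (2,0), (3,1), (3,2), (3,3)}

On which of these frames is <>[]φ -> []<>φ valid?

Frame correspondent (Sahlqvist): forall x forall y forall z (Rxy & Rxz -> exists w (Ryw & Rzw)) — i.e. convergence.
G1: fails — R00 and R01 but 0 and 1 have no common successor.
G2: fails — Rmn and Rmn but n and n have no common successor.
G3: satisfies the condition.
G4: fails — R32 and R33 but 2 and 3 have no common successor.
Valid on: G3.

G3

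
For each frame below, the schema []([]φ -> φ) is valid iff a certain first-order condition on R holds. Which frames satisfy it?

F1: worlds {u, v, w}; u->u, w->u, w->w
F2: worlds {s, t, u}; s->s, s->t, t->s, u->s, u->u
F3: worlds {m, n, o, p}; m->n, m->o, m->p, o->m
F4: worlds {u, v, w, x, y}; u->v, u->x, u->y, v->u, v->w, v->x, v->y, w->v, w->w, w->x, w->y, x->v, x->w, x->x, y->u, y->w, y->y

This is the axiom for shift-reflexivity; its first-order frame correspondent is forall x forall y (Rxy -> Ryy).
F1: holds.
F2: fails — Rst but not Rtt.
F3: fails — Rom but not Rmm.
F4: fails — Ruv but not Rvv.

F1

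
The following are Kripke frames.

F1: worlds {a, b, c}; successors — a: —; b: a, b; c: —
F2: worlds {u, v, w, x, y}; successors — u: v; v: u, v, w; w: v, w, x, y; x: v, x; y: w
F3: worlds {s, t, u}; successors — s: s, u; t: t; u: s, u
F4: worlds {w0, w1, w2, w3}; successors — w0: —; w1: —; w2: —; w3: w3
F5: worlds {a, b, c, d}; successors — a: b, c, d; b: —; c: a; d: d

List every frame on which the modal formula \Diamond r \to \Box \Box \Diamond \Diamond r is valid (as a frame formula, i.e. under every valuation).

Frame correspondent (Sahlqvist): \forall x \forall y \forall z ((xRy \wedge x R^2 z) \to \exists w (y = w \wedge z R^2 w)) — i.e. a generalized confluence (Geach) condition.
F1: fails — bRa, bR²a but no w with a=w and aR²w.
F2: fails — vRu, vR²y but no t with u=t and yR²t.
F3: satisfies the condition.
F4: satisfies the condition.
F5: fails — aRb, aR²a but no w with b=w and aR²w.

F3, F4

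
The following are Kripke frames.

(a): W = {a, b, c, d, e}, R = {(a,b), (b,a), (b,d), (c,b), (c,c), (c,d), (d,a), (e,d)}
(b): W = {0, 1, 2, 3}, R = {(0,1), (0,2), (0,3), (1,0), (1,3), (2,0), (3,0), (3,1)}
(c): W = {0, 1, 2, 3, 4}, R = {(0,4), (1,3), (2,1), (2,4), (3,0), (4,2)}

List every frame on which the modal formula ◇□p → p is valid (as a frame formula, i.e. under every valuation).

The schema corresponds to symmetry: ∀x ∀y (Rxy → Ryx).
(a): fails — Rcd but not Rdc.
(b): satisfies the condition.
(c): fails — R04 but not R40.
Valid on: (b).

(b)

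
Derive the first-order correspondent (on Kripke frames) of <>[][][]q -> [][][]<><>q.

This is a Sahlqvist (Geach-type) schema ◇^1□^3q → □^3◇^2q.
Minimal-valuation argument: fix x; take any y with xR^1y and any z with xR^3z. Set V(q) to the set of worlds R-reachable from y in exactly 3 steps. Then □^3q holds at y, so the antecedent holds at x; validity forces ◇^2q at z, giving a w with zR^2w and yR^3w.
First-order correspondent: forall x forall y forall z ((xRy & x R^3 z) -> exists w (y R^3 w & z R^2 w)).

forall x forall y forall z ((xRy & x R^3 z) -> exists w (y R^3 w & z R^2 w))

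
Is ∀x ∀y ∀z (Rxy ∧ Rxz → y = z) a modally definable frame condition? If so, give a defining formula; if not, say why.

Yes — defined by ◇p → □p

Yes: it is partial functionality, defined by the CD schema ◇p → □p.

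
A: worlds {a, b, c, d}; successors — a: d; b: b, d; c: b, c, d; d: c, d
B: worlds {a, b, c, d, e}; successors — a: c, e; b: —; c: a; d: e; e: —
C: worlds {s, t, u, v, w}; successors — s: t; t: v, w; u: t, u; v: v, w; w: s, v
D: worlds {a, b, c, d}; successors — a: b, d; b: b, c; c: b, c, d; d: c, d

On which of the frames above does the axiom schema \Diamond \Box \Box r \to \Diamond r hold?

A, D

This is the axiom for a generalized confluence (Geach) condition; its first-order frame correspondent is \forall x \forall y (xRy \to \exists w (y R^2 w \wedge xRw)).
A: condition met.
B: fails — aRe but no w with eR²w and aRw.
C: fails — sRt but no w* with tR²w* and sRw*.
D: condition met.
Valid on: A, D.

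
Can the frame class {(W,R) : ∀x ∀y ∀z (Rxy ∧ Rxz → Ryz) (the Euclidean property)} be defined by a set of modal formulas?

Yes: it is the Euclidean property, defined by the 5 schema ◇p → □◇p.

Yes — defined by ◇p → □◇p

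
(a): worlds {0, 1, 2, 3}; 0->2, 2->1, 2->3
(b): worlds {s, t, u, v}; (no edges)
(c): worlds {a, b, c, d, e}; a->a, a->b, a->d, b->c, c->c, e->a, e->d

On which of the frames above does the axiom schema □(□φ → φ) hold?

Frame correspondent (Sahlqvist): ∀x ∀y (Rxy → Ryy) — i.e. shift-reflexivity.
(a): fails — R23 but not R33.
(b): condition met.
(c): fails — Rab but not Rbb.

(b)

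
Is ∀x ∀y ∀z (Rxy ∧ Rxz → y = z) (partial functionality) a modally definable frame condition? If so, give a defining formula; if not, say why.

The condition is partial functionality. A defining modal formula is ◇r → □r.
Suppose ◇r→□r is valid. Take Rxy, Rxz and set V(r)={y}. Then ◇r at x, so □r at x, so r at z, i.e. z=y.

Yes, by ◇r → □r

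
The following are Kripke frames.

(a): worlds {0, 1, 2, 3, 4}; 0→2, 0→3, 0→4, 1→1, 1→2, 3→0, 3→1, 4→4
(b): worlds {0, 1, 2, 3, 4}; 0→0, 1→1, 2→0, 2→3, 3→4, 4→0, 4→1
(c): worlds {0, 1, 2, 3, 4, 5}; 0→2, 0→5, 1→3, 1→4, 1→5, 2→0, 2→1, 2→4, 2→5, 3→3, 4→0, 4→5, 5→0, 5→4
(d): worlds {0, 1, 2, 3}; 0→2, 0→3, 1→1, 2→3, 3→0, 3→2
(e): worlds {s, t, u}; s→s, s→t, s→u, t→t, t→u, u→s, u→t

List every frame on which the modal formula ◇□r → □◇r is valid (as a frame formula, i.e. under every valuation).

(e)

The schema corresponds to convergence: ∀x ∀y ∀z (Rxy ∧ Rxz → ∃w (Ryw ∧ Rzw)).
(a): fails — R02 and R02 but 2 and 2 have no common successor.
(b): fails — R23 and R20 but 3 and 0 have no common successor.
(c): fails — R14 and R13 but 4 and 3 have no common successor.
(d): fails — R02 and R03 but 2 and 3 have no common successor.
(e): condition met.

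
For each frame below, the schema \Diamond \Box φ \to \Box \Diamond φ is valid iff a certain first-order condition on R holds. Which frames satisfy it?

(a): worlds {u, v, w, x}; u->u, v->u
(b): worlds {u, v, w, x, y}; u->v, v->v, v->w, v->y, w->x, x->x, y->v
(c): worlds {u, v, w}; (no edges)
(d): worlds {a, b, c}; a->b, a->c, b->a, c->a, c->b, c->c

Frame correspondent (Sahlqvist): \forall x \forall y \forall z (Rxy \wedge Rxz \to \exists w (Ryw \wedge Rzw)) — i.e. convergence.
(a): holds.
(b): fails — Rvv and Rvw but v and w have no common successor.
(c): holds.
(d): fails — Rcb and Rca but b and a have no common successor.

(a), (c)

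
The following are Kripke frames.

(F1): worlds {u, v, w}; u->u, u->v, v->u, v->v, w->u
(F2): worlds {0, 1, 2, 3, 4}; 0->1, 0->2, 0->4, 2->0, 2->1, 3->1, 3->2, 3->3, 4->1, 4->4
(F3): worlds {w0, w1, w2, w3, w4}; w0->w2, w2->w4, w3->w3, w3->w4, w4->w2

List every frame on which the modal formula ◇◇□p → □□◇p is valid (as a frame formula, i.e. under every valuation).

(F1)

The schema corresponds to a generalized confluence (Geach) condition: ∀x ∀y ∀z ((xR²y ∧ xR²z) → ∃w (yRw ∧ zRw)).
(F1): satisfies the condition.
(F2): fails — 0R²0, 0R²1 but no w with 0Rw and 1Rw.
(F3): fails — w3R²w2, w3R²w4 but no w with w2Rw and w4Rw.
Valid on: (F1).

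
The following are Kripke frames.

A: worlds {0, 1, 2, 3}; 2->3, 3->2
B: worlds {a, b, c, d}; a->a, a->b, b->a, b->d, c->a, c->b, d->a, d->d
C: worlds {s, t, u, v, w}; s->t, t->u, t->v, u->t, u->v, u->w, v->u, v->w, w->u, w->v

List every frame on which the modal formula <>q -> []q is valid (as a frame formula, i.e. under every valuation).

A

This is the axiom for partial functionality; its first-order frame correspondent is forall x forall y forall z (Rxy & Rxz -> y = z).
A: condition met.
B: fails — a sees both a and b.
C: fails — t sees both u and v.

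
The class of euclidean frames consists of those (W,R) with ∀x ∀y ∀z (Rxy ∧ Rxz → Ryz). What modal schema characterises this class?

The condition is the Euclidean property. The 5 schema ◇r → □◇r defines it.
Suppose ◇r→□◇r is valid. Take Rxy, Rxz and set V(r)={y}. Then ◇r at x, so □◇r at x, so ◇r at z, so some w with Rzw has r; w=y, i.e. Rzy. By symmetry of the argument, Ryz.

◇r → □◇r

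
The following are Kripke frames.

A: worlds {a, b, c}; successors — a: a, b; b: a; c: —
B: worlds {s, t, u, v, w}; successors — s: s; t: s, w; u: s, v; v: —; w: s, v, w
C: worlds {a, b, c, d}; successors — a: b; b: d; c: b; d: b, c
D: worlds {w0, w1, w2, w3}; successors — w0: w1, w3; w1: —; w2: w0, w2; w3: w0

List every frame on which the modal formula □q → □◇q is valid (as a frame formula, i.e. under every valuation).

A

Frame correspondent (Sahlqvist): ∀x ∀z (xRz → ∃w (xRw ∧ zRw)) — i.e. a generalized confluence (Geach) condition.
A: ✓.
B: fails — uRv but no w* with uRw* and vRw*.
C: fails — aRb but no w with aRw and bRw.
D: fails — w0Rw1 but no w with w0Rw and w1Rw.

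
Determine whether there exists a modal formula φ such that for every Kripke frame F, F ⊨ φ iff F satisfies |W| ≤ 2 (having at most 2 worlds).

Any modally definable frame class is closed under disjoint unions.
Any modal formula valid on each of 3 disjoint one-world frames is valid on their disjoint union (validity is preserved under disjoint unions). Each one-world frame has |W|=1≤2, but the union has |W|=3.
So the class is not modally definable.

No — not modally definable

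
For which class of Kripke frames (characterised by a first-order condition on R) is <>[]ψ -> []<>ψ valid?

convergence: forall x forall y forall z (Rxy & Rxz -> exists w (Ryw & Rzw))

This schema is the .2 axiom.
It corresponds to convergence: forall x forall y forall z (Rxy & Rxz -> exists w (Ryw & Rzw)).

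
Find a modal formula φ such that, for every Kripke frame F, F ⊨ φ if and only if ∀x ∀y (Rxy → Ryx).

q → □◇q

This is symmetry; the standard corresponding axiom is B: q → □◇q.
Suppose q→□◇q is valid. Take Rxy and set V(q)={x}. Then q at x, so □◇q at x, so ◇q at y, so some z with Ryz has q; z=x, i.e. Ryx.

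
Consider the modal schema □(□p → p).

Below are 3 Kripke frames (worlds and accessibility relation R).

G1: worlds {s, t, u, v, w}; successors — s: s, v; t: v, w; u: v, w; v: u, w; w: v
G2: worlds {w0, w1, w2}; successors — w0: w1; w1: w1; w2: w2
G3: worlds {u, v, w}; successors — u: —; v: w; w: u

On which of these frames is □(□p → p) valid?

The schema corresponds to shift-reflexivity: ∀x ∀y (Rxy → Ryy).
G1: fails — Ruv but not Rvv.
G2: condition met.
G3: fails — Rwu but not Ruu.
Valid on: G2.

G2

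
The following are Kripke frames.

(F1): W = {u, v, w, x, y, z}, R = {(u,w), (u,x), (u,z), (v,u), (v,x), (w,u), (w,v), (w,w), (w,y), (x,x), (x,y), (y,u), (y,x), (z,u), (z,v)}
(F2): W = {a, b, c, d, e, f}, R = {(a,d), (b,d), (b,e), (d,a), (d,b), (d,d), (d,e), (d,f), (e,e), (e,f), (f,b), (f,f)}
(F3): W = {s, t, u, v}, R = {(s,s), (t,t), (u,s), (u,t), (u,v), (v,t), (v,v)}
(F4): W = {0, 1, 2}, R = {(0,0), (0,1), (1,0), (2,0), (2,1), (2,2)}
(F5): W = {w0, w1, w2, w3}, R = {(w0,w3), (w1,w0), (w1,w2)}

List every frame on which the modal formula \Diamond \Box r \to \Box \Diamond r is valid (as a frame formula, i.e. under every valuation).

(F4)

Frame correspondent (Sahlqvist): \forall x \forall y \forall z (Rxy \wedge Rxz \to \exists w (Ryw \wedge Rzw)) — i.e. convergence.
(F1): fails — Ruz and Rux but z and x have no common successor.
(F2): fails — Rdf and Rdb but f and b have no common successor.
(F3): fails — Ruv and Rus but v and s have no common successor.
(F4): holds.
(F5): fails — Rw0w3 and Rw0w3 but w3 and w3 have no common successor.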